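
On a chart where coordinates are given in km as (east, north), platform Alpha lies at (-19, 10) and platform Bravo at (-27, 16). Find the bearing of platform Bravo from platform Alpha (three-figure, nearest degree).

Δeast = -27 − -19 = -8.00; Δnorth = 16 − 10 = 6.00.
Bearing = atan2(Δeast, Δnorth) mod 360° = 306.87° ≈ 307°.

307°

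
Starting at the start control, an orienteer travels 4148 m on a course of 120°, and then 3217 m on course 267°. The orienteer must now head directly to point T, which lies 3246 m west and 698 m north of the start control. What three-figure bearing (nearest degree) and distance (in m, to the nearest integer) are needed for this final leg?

Leg 1 (120°, 4148 m): east 4148 sin 120° = 3592.27, north 4148 cos 120° = -2074.00
Leg 2 (267°, 3217 m): east 3217 sin 267° = -3212.59, north 3217 cos 267° = -168.36
Current position: (379.68, -2242.36). Target: (-3246, 698). Remaining: Δeast = -3625.68, Δnorth = 2940.36.
Bearing = atan2(-3625.68, 2940.36) mod 360° = 309.04°; distance = √((-3625.68)² + (2940.36)²) = 4668.117 m.

309°, 4668 m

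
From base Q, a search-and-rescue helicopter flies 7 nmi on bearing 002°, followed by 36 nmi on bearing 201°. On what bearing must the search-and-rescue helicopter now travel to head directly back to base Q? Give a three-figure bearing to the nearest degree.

025°

Leg 1 (002°, 7 nmi): east 7 sin 2° = 0.24, north 7 cos 2° = 7.00
Leg 2 (201°, 36 nmi): east 36 sin 201° = -12.90, north 36 cos 201° = -33.61
Net displacement: -12.66 east, -26.61 north. Direction back to start is (12.66, 26.61): bearing = atan2(12.66, 26.61) mod 360° = 25.44° ≈ 025°.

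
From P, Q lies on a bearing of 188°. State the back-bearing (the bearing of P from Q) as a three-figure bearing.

Back-bearing = 188° − 180° = 008°.

008°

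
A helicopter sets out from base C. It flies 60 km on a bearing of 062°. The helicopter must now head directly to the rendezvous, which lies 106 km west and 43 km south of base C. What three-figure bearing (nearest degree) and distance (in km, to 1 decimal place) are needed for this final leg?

246°, 174.2 km

Leg 1 (062°, 60 km): east 60 sin 62° = 52.98, north 60 cos 62° = 28.17
Current position: (52.98, 28.17). Target: (-106, -43). Remaining: Δeast = -158.98, Δnorth = -71.17.
Bearing = atan2(-158.98, -71.17) mod 360° = 245.88°; distance = √((-158.98)² + (-71.17)²) = 174.180 km.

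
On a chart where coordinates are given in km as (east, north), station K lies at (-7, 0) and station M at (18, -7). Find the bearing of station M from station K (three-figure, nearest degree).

Δeast = 18 − -7 = 25.00; Δnorth = -7 − 0 = -7.00.
Bearing = atan2(Δeast, Δnorth) mod 360° = 105.64° ≈ 106°.

106°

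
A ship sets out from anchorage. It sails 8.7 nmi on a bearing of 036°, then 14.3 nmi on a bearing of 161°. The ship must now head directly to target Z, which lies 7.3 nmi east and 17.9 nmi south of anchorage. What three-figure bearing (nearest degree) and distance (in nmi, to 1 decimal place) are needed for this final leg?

Leg 1 (036°, 8.7 nmi): east 8.7 sin 36° = 5.11, north 8.7 cos 36° = 7.04
Leg 2 (161°, 14.3 nmi): east 14.3 sin 161° = 4.66, north 14.3 cos 161° = -13.52
Current position: (9.77, -6.48). Target: (7.3, -17.9). Remaining: Δeast = -2.47, Δnorth = -11.42.
Bearing = atan2(-2.47, -11.42) mod 360° = 192.20°; distance = √((-2.47)² + (-11.42)²) = 11.682 nmi.

192°, 11.7 nmi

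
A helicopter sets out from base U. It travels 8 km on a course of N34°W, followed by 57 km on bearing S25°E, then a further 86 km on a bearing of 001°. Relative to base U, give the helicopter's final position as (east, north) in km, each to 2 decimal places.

(21.12, 40.96)

Leg 1 (N34°W, 8 km): east 8 sin 326° = -4.47, north 8 cos 326° = 6.63
Leg 2 (S25°E, 57 km): east 57 sin 155° = 24.09, north 57 cos 155° = -51.66
Leg 3 (001°, 86 km): east 86 sin 1° = 1.50, north 86 cos 1° = 85.99
Summing: 21.12 km east, 40.96 km north → (21.12, 40.96).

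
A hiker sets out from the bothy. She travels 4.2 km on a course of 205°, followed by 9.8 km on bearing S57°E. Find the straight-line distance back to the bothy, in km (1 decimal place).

Leg 1 (205°, 4.2 km): east 4.2 sin 205° = -1.77, north 4.2 cos 205° = -3.81
Leg 2 (S57°E, 9.8 km): east 9.8 sin 123° = 8.22, north 9.8 cos 123° = -5.34
Net: 6.44 east, -9.14 north. Distance = √((6.44)² + (-9.14)²) = 11.186 km.

11.2 km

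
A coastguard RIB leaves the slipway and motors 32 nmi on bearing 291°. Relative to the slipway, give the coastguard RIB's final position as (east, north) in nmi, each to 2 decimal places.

(-29.87, 11.47)

Leg 1 (291°, 32 nmi): east 32 sin 291° = -29.87, north 32 cos 291° = 11.47
Summing: -29.87 nmi east, 11.47 nmi north → (-29.87, 11.47).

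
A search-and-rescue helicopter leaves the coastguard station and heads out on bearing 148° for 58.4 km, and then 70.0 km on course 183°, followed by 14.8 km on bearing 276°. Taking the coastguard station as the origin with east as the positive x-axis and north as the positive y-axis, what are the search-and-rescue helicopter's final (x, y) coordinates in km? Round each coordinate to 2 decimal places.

Leg 1 (148°, 58.4 km): east 58.4 sin 148° = 30.95, north 58.4 cos 148° = -49.53
Leg 2 (183°, 70.0 km): east 70.0 sin 183° = -3.66, north 70.0 cos 183° = -69.90
Leg 3 (276°, 14.8 km): east 14.8 sin 276° = -14.72, north 14.8 cos 276° = 1.55
Summing: 12.56 km east, -117.88 km north → (12.56, -117.88).

(12.56, -117.88)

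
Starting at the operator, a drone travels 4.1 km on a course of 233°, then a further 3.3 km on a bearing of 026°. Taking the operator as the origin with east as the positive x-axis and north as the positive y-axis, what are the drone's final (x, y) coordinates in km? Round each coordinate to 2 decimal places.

Leg 1 (233°, 4.1 km): east 4.1 sin 233° = -3.27, north 4.1 cos 233° = -2.47
Leg 2 (026°, 3.3 km): east 3.3 sin 26° = 1.45, north 3.3 cos 26° = 2.97
Summing: -1.83 km east, 0.50 km north → (-1.83, 0.50).

(-1.83, 0.50)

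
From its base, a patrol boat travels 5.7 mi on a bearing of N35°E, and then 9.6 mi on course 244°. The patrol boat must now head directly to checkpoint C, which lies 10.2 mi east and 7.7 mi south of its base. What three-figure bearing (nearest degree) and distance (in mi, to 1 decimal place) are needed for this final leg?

Leg 1 (N35°E, 5.7 mi): east 5.7 sin 35° = 3.27, north 5.7 cos 35° = 4.67
Leg 2 (244°, 9.6 mi): east 9.6 sin 244° = -8.63, north 9.6 cos 244° = -4.21
Current position: (-5.36, 0.46). Target: (10.2, -7.7). Remaining: Δeast = 15.56, Δnorth = -8.16.
Bearing = atan2(15.56, -8.16) mod 360° = 117.68°; distance = √((15.56)² + (-8.16)²) = 17.569 mi.

118°, 17.6 mi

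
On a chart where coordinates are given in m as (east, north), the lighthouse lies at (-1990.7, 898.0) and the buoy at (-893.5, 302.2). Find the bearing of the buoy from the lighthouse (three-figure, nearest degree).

Δeast = -893.5 − -1990.7 = 1097.20; Δnorth = 302.2 − 898.0 = -595.80.
Bearing = atan2(Δeast, Δnorth) mod 360° = 118.50° ≈ 119°.

119°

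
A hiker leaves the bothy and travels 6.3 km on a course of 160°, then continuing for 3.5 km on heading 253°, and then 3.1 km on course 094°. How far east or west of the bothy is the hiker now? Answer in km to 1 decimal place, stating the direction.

1.9 km east

Leg 1 (160°, 6.3 km): east 6.3 sin 160° = 2.15, north 6.3 cos 160° = -5.92
Leg 2 (253°, 3.5 km): east 3.5 sin 253° = -3.35, north 3.5 cos 253° = -1.02
Leg 3 (094°, 3.1 km): east 3.1 sin 94° = 3.09, north 3.1 cos 94° = -0.22
Net east component: 1.90 km.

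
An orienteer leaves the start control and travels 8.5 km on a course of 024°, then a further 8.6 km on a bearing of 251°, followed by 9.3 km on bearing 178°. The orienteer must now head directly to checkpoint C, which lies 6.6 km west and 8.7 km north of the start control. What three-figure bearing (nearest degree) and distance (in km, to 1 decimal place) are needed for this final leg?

350°, 13.2 km

Leg 1 (024°, 8.5 km): east 8.5 sin 24° = 3.46, north 8.5 cos 24° = 7.77
Leg 2 (251°, 8.6 km): east 8.6 sin 251° = -8.13, north 8.6 cos 251° = -2.80
Leg 3 (178°, 9.3 km): east 9.3 sin 178° = 0.32, north 9.3 cos 178° = -9.29
Current position: (-4.35, -4.33). Target: (-6.6, 8.7). Remaining: Δeast = -2.25, Δnorth = 13.03.
Bearing = atan2(-2.25, 13.03) mod 360° = 350.20°; distance = √((-2.25)² + (13.03)²) = 13.222 km.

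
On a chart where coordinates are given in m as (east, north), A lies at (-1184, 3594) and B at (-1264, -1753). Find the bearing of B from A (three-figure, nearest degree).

Δeast = -1264 − -1184 = -80.00; Δnorth = -1753 − 3594 = -5347.00.
Bearing = atan2(Δeast, Δnorth) mod 360° = 180.86° ≈ 181°.

181°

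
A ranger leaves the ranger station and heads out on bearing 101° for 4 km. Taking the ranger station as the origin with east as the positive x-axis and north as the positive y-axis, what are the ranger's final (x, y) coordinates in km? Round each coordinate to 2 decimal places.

(3.93, -0.76)

Leg 1 (101°, 4 km): east 4 sin 101° = 3.93, north 4 cos 101° = -0.76
Summing: 3.93 km east, -0.76 km north → (3.93, -0.76).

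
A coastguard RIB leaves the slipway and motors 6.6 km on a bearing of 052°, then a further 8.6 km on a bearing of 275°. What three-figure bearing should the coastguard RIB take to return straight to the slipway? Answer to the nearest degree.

Leg 1 (052°, 6.6 km): east 6.6 sin 52° = 5.20, north 6.6 cos 52° = 4.06
Leg 2 (275°, 8.6 km): east 8.6 sin 275° = -8.57, north 8.6 cos 275° = 0.75
Net displacement: -3.37 east, 4.81 north. Direction back to start is (3.37, -4.81): bearing = atan2(3.37, -4.81) mod 360° = 145.03° ≈ 145°.

145°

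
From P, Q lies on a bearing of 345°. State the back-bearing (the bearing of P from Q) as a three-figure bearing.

Back-bearing = 345° − 180° = 165°.

165°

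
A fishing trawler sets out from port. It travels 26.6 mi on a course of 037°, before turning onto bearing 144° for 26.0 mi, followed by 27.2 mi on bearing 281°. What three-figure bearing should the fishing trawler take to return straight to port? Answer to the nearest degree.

Leg 1 (037°, 26.6 mi): east 26.6 sin 37° = 16.01, north 26.6 cos 37° = 21.24
Leg 2 (144°, 26.0 mi): east 26.0 sin 144° = 15.28, north 26.0 cos 144° = -21.03
Leg 3 (281°, 27.2 mi): east 27.2 sin 281° = -26.70, north 27.2 cos 281° = 5.19
Net displacement: 4.59 east, 5.40 north. Direction back to start is (-4.59, -5.40): bearing = atan2(-4.59, -5.40) mod 360° = 220.37° ≈ 220°.

220°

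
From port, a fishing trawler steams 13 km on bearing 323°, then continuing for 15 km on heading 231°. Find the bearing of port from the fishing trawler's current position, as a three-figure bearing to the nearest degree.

093°

Leg 1 (323°, 13 km): east 13 sin 323° = -7.82, north 13 cos 323° = 10.38
Leg 2 (231°, 15 km): east 15 sin 231° = -11.66, north 15 cos 231° = -9.44
Net displacement: -19.48 east, 0.94 north. Direction back to start is (19.48, -0.94): bearing = atan2(19.48, -0.94) mod 360° = 92.77° ≈ 093°.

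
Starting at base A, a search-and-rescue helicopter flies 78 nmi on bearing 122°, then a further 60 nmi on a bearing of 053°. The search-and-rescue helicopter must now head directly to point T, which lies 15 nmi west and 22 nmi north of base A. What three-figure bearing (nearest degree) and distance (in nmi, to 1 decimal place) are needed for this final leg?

282°, 131.9 nmi

Leg 1 (122°, 78 nmi): east 78 sin 122° = 66.15, north 78 cos 122° = -41.33
Leg 2 (053°, 60 nmi): east 60 sin 53° = 47.92, north 60 cos 53° = 36.11
Current position: (114.07, -5.22). Target: (-15, 22). Remaining: Δeast = -129.07, Δnorth = 27.22.
Bearing = atan2(-129.07, 27.22) mod 360° = 281.91°; distance = √((-129.07)² + (27.22)²) = 131.906 nmi.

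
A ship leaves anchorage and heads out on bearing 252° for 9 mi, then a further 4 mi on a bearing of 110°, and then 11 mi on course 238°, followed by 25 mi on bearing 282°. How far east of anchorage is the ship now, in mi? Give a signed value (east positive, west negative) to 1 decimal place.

-38.6 mi

Leg 1 (252°, 9 mi): east 9 sin 252° = -8.56, north 9 cos 252° = -2.78
Leg 2 (110°, 4 mi): east 4 sin 110° = 3.76, north 4 cos 110° = -1.37
Leg 3 (238°, 11 mi): east 11 sin 238° = -9.33, north 11 cos 238° = -5.83
Leg 4 (282°, 25 mi): east 25 sin 282° = -24.45, north 25 cos 282° = 5.20
Net east component: -38.58 mi.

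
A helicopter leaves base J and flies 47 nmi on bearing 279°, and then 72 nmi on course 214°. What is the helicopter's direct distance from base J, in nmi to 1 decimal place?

101.3 nmi

Leg 1 (279°, 47 nmi): east 47 sin 279° = -46.42, north 47 cos 279° = 7.35
Leg 2 (214°, 72 nmi): east 72 sin 214° = -40.26, north 72 cos 214° = -59.69
Net: -86.68 east, -52.34 north. Distance = √((-86.68)² + (-52.34)²) = 101.258 nmi.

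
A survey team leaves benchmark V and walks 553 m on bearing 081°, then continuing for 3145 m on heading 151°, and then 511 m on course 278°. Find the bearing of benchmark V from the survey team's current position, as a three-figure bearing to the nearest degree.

Leg 1 (081°, 553 m): east 553 sin 81° = 546.19, north 553 cos 81° = 86.51
Leg 2 (151°, 3145 m): east 3145 sin 151° = 1524.73, north 3145 cos 151° = -2750.68
Leg 3 (278°, 511 m): east 511 sin 278° = -506.03, north 511 cos 278° = 71.12
Net displacement: 1564.89 east, -2593.05 north. Direction back to start is (-1564.89, 2593.05): bearing = atan2(-1564.89, 2593.05) mod 360° = 328.89° ≈ 329°.

329°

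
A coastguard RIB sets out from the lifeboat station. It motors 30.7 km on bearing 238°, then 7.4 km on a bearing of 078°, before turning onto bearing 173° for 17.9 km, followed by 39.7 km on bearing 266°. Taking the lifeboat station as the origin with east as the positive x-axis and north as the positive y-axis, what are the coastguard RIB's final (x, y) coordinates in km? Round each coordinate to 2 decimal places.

(-56.22, -35.27)

Leg 1 (238°, 30.7 km): east 30.7 sin 238° = -26.04, north 30.7 cos 238° = -16.27
Leg 2 (078°, 7.4 km): east 7.4 sin 78° = 7.24, north 7.4 cos 78° = 1.54
Leg 3 (173°, 17.9 km): east 17.9 sin 173° = 2.18, north 17.9 cos 173° = -17.77
Leg 4 (266°, 39.7 km): east 39.7 sin 266° = -39.60, north 39.7 cos 266° = -2.77
Summing: -56.22 km east, -35.27 km north → (-56.22, -35.27).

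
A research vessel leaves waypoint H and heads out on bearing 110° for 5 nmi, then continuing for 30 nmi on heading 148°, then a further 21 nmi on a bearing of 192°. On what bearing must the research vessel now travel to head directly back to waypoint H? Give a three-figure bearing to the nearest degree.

341°

Leg 1 (110°, 5 nmi): east 5 sin 110° = 4.70, north 5 cos 110° = -1.71
Leg 2 (148°, 30 nmi): east 30 sin 148° = 15.90, north 30 cos 148° = -25.44
Leg 3 (192°, 21 nmi): east 21 sin 192° = -4.37, north 21 cos 192° = -20.54
Net displacement: 16.23 east, -47.69 north. Direction back to start is (-16.23, 47.69): bearing = atan2(-16.23, 47.69) mod 360° = 341.21° ≈ 341°.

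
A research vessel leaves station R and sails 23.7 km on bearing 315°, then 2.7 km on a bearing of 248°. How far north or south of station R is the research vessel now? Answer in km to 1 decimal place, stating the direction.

Leg 1 (315°, 23.7 km): east 23.7 sin 315° = -16.76, north 23.7 cos 315° = 16.76
Leg 2 (248°, 2.7 km): east 2.7 sin 248° = -2.50, north 2.7 cos 248° = -1.01
Net north component: 15.75 km.

15.7 km north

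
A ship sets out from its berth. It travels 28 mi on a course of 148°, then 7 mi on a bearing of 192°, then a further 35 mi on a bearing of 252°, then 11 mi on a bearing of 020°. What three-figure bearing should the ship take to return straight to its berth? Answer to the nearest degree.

027°

Leg 1 (148°, 28 mi): east 28 sin 148° = 14.84, north 28 cos 148° = -23.75
Leg 2 (192°, 7 mi): east 7 sin 192° = -1.46, north 7 cos 192° = -6.85
Leg 3 (252°, 35 mi): east 35 sin 252° = -33.29, north 35 cos 252° = -10.82
Leg 4 (020°, 11 mi): east 11 sin 20° = 3.76, north 11 cos 20° = 10.34
Net displacement: -16.14 east, -31.07 north. Direction back to start is (16.14, 31.07): bearing = atan2(16.14, 31.07) mod 360° = 27.45° ≈ 027°.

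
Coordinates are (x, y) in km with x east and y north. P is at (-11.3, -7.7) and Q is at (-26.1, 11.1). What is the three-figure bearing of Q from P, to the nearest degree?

322°

Δeast = -26.1 − -11.3 = -14.80; Δnorth = 11.1 − -7.7 = 18.80.
Bearing = atan2(Δeast, Δnorth) mod 360° = 321.79° ≈ 322°.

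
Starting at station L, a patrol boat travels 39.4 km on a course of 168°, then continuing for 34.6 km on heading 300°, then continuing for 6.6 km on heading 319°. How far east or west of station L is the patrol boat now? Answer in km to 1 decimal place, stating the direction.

26.1 km west

Leg 1 (168°, 39.4 km): east 39.4 sin 168° = 8.19, north 39.4 cos 168° = -38.54
Leg 2 (300°, 34.6 km): east 34.6 sin 300° = -29.96, north 34.6 cos 300° = 17.30
Leg 3 (319°, 6.6 km): east 6.6 sin 319° = -4.33, north 6.6 cos 319° = 4.98
Net east component: -26.10 km.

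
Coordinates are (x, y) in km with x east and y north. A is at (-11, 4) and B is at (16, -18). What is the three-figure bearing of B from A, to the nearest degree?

Δeast = 16 − -11 = 27.00; Δnorth = -18 − 4 = -22.00.
Bearing = atan2(Δeast, Δnorth) mod 360° = 129.17° ≈ 129°.

129°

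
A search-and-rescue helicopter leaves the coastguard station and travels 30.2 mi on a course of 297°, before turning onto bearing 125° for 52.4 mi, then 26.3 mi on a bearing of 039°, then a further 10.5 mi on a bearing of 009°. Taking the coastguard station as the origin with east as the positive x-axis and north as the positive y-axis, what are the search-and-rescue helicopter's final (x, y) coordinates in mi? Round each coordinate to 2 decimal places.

Leg 1 (297°, 30.2 mi): east 30.2 sin 297° = -26.91, north 30.2 cos 297° = 13.71
Leg 2 (125°, 52.4 mi): east 52.4 sin 125° = 42.92, north 52.4 cos 125° = -30.06
Leg 3 (039°, 26.3 mi): east 26.3 sin 39° = 16.55, north 26.3 cos 39° = 20.44
Leg 4 (009°, 10.5 mi): east 10.5 sin 9° = 1.64, north 10.5 cos 9° = 10.37
Summing: 34.21 mi east, 14.46 mi north → (34.21, 14.46).

(34.21, 14.46)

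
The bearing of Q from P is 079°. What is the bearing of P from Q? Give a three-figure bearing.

Back-bearing = 079° + 180° = 259°.

259°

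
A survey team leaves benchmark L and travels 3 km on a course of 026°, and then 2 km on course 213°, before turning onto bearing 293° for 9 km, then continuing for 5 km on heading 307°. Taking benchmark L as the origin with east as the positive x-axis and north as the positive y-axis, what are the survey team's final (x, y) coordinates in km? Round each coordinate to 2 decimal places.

(-12.05, 7.54)

Leg 1 (026°, 3 km): east 3 sin 26° = 1.32, north 3 cos 26° = 2.70
Leg 2 (213°, 2 km): east 2 sin 213° = -1.09, north 2 cos 213° = -1.68
Leg 3 (293°, 9 km): east 9 sin 293° = -8.28, north 9 cos 293° = 3.52
Leg 4 (307°, 5 km): east 5 sin 307° = -3.99, north 5 cos 307° = 3.01
Summing: -12.05 km east, 7.54 km north → (-12.05, 7.54).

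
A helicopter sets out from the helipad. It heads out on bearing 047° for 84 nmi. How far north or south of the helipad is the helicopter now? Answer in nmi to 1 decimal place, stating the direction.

57.3 nmi north

Leg 1 (047°, 84 nmi): east 84 sin 47° = 61.43, north 84 cos 47° = 57.29
Net north component: 57.29 nmi.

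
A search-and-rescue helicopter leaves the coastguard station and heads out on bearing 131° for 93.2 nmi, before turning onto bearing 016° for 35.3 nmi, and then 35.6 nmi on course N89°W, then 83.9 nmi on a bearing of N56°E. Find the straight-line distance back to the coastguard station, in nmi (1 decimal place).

115.8 nmi

Leg 1 (131°, 93.2 nmi): east 93.2 sin 131° = 70.34, north 93.2 cos 131° = -61.14
Leg 2 (016°, 35.3 nmi): east 35.3 sin 16° = 9.73, north 35.3 cos 16° = 33.93
Leg 3 (N89°W, 35.6 nmi): east 35.6 sin 271° = -35.59, north 35.6 cos 271° = 0.62
Leg 4 (N56°E, 83.9 nmi): east 83.9 sin 56° = 69.56, north 83.9 cos 56° = 46.92
Net: 114.03 east, 20.33 north. Distance = √((114.03)² + (20.33)²) = 115.828 nmi.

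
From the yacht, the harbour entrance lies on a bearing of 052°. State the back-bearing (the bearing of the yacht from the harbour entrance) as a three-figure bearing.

Back-bearing = 052° + 180° = 232°.

232°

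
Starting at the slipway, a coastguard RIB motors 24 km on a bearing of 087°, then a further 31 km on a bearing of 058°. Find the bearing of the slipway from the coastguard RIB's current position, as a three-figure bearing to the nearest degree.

Leg 1 (087°, 24 km): east 24 sin 87° = 23.97, north 24 cos 87° = 1.26
Leg 2 (058°, 31 km): east 31 sin 58° = 26.29, north 31 cos 58° = 16.43
Net displacement: 50.26 east, 17.68 north. Direction back to start is (-50.26, -17.68): bearing = atan2(-50.26, -17.68) mod 360° = 250.61° ≈ 251°.

251°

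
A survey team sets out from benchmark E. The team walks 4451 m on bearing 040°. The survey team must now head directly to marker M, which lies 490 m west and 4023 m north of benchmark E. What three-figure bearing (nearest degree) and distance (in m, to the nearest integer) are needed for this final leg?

Leg 1 (040°, 4451 m): east 4451 sin 40° = 2861.05, north 4451 cos 40° = 3409.66
Current position: (2861.05, 3409.66). Target: (-490, 4023). Remaining: Δeast = -3351.05, Δnorth = 613.34.
Bearing = atan2(-3351.05, 613.34) mod 360° = 280.37°; distance = √((-3351.05)² + (613.34)²) = 3406.714 m.

280°, 3407 m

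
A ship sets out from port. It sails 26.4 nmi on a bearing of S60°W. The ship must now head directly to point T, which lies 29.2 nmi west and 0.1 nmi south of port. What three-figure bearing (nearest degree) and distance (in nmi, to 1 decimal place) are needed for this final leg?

334°, 14.6 nmi

Leg 1 (S60°W, 26.4 nmi): east 26.4 sin 240° = -22.86, north 26.4 cos 240° = -13.20
Current position: (-22.86, -13.20). Target: (-29.2, -0.1). Remaining: Δeast = -6.34, Δnorth = 13.10.
Bearing = atan2(-6.34, 13.10) mod 360° = 334.19°; distance = √((-6.34)² + (13.10)²) = 14.552 nmi.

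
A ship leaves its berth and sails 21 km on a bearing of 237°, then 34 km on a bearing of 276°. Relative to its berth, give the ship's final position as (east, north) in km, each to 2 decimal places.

(-51.43, -7.88)

Leg 1 (237°, 21 km): east 21 sin 237° = -17.61, north 21 cos 237° = -11.44
Leg 2 (276°, 34 km): east 34 sin 276° = -33.81, north 34 cos 276° = 3.55
Summing: -51.43 km east, -7.88 km north → (-51.43, -7.88).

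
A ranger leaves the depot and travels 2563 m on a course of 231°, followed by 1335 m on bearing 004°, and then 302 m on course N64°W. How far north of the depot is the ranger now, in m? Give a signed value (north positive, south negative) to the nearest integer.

Leg 1 (231°, 2563 m): east 2563 sin 231° = -1991.83, north 2563 cos 231° = -1612.95
Leg 2 (004°, 1335 m): east 1335 sin 4° = 93.12, north 1335 cos 4° = 1331.75
Leg 3 (N64°W, 302 m): east 302 sin 296° = -271.44, north 302 cos 296° = 132.39
Net north component: -148.81 m.

-149 m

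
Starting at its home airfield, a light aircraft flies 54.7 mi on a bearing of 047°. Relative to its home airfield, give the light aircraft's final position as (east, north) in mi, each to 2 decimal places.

(40.01, 37.31)

Leg 1 (047°, 54.7 mi): east 54.7 sin 47° = 40.01, north 54.7 cos 47° = 37.31
Summing: 40.01 mi east, 37.31 mi north → (40.01, 37.31).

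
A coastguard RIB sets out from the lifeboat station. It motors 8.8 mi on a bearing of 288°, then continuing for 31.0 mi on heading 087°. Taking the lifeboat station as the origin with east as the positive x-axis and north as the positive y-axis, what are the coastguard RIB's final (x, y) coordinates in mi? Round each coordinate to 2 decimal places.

Leg 1 (288°, 8.8 mi): east 8.8 sin 288° = -8.37, north 8.8 cos 288° = 2.72
Leg 2 (087°, 31.0 mi): east 31.0 sin 87° = 30.96, north 31.0 cos 87° = 1.62
Summing: 22.59 mi east, 4.34 mi north → (22.59, 4.34).

(22.59, 4.34)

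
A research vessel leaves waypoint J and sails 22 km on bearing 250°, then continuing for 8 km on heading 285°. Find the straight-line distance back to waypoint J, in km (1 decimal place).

28.9 km

Leg 1 (250°, 22 km): east 22 sin 250° = -20.67, north 22 cos 250° = -7.52
Leg 2 (285°, 8 km): east 8 sin 285° = -7.73, north 8 cos 285° = 2.07
Net: -28.40 east, -5.45 north. Distance = √((-28.40)² + (-5.45)²) = 28.920 km.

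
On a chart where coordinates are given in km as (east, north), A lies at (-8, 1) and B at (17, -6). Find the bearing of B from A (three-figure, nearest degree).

106°

Δeast = 17 − -8 = 25.00; Δnorth = -6 − 1 = -7.00.
Bearing = atan2(Δeast, Δnorth) mod 360° = 105.64° ≈ 106°.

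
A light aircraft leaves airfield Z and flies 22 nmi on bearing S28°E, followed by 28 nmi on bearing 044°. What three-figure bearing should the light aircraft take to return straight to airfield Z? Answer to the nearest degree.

Leg 1 (S28°E, 22 nmi): east 22 sin 152° = 10.33, north 22 cos 152° = -19.42
Leg 2 (044°, 28 nmi): east 28 sin 44° = 19.45, north 28 cos 44° = 20.14
Net displacement: 29.78 east, 0.72 north. Direction back to start is (-29.78, -0.72): bearing = atan2(-29.78, -0.72) mod 360° = 268.62° ≈ 269°.

269°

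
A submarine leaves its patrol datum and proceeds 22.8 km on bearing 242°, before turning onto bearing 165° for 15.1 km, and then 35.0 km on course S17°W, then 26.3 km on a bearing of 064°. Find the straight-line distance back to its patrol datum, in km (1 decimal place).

Leg 1 (242°, 22.8 km): east 22.8 sin 242° = -20.13, north 22.8 cos 242° = -10.70
Leg 2 (165°, 15.1 km): east 15.1 sin 165° = 3.91, north 15.1 cos 165° = -14.59
Leg 3 (S17°W, 35.0 km): east 35.0 sin 197° = -10.23, north 35.0 cos 197° = -33.47
Leg 4 (064°, 26.3 km): east 26.3 sin 64° = 23.64, north 26.3 cos 64° = 11.53
Net: -2.82 east, -47.23 north. Distance = √((-2.82)² + (-47.23)²) = 47.315 km.

47.3 km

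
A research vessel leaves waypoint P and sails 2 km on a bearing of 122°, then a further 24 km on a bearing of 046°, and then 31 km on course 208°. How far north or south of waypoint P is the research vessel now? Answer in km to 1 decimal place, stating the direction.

11.8 km south

Leg 1 (122°, 2 km): east 2 sin 122° = 1.70, north 2 cos 122° = -1.06
Leg 2 (046°, 24 km): east 24 sin 46° = 17.26, north 24 cos 46° = 16.67
Leg 3 (208°, 31 km): east 31 sin 208° = -14.55, north 31 cos 208° = -27.37
Net north component: -11.76 km.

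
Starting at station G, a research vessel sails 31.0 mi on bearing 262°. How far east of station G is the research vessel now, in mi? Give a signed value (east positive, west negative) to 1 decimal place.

-30.7 mi

Leg 1 (262°, 31.0 mi): east 31.0 sin 262° = -30.70, north 31.0 cos 262° = -4.31
Net east component: -30.70 mi.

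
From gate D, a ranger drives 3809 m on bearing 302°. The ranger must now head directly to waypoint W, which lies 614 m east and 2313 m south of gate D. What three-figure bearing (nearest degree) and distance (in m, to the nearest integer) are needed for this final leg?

138°, 5791 m

Leg 1 (302°, 3809 m): east 3809 sin 302° = -3230.22, north 3809 cos 302° = 2018.46
Current position: (-3230.22, 2018.46). Target: (614, -2313). Remaining: Δeast = 3844.22, Δnorth = -4331.46.
Bearing = atan2(3844.22, -4331.46) mod 360° = 138.41°; distance = √((3844.22)² + (-4331.46)²) = 5791.335 m.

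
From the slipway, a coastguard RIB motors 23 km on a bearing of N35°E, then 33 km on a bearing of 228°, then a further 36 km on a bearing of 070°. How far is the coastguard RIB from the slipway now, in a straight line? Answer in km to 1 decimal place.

24.3 km

Leg 1 (N35°E, 23 km): east 23 sin 35° = 13.19, north 23 cos 35° = 18.84
Leg 2 (228°, 33 km): east 33 sin 228° = -24.52, north 33 cos 228° = -22.08
Leg 3 (070°, 36 km): east 36 sin 70° = 33.83, north 36 cos 70° = 12.31
Net: 22.50 east, 9.07 north. Distance = √((22.50)² + (9.07)²) = 24.258 km.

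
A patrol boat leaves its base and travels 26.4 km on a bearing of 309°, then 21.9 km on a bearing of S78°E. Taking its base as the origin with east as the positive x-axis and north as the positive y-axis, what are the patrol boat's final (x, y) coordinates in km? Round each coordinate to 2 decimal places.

(0.90, 12.06)

Leg 1 (309°, 26.4 km): east 26.4 sin 309° = -20.52, north 26.4 cos 309° = 16.61
Leg 2 (S78°E, 21.9 km): east 21.9 sin 102° = 21.42, north 21.9 cos 102° = -4.55
Summing: 0.90 km east, 12.06 km north → (0.90, 12.06).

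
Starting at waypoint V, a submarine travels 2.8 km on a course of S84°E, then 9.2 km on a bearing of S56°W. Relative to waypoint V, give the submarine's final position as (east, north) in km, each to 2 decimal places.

Leg 1 (S84°E, 2.8 km): east 2.8 sin 96° = 2.78, north 2.8 cos 96° = -0.29
Leg 2 (S56°W, 9.2 km): east 9.2 sin 236° = -7.63, north 9.2 cos 236° = -5.14
Summing: -4.84 km east, -5.44 km north → (-4.84, -5.44).

(-4.84, -5.44)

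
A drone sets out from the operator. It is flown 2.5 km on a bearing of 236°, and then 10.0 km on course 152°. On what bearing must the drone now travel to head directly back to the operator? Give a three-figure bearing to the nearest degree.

Leg 1 (236°, 2.5 km): east 2.5 sin 236° = -2.07, north 2.5 cos 236° = -1.40
Leg 2 (152°, 10.0 km): east 10.0 sin 152° = 4.69, north 10.0 cos 152° = -8.83
Net displacement: 2.62 east, -10.23 north. Direction back to start is (-2.62, 10.23): bearing = atan2(-2.62, 10.23) mod 360° = 345.62° ≈ 346°.

346°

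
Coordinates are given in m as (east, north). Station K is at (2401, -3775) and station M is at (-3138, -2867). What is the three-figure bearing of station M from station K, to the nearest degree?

Δeast = -3138 − 2401 = -5539.00; Δnorth = -2867 − -3775 = 908.00.
Bearing = atan2(Δeast, Δnorth) mod 360° = 279.31° ≈ 279°.

279°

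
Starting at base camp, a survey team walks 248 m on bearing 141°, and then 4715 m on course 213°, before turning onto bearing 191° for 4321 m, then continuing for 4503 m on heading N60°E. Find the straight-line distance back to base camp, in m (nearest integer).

Leg 1 (141°, 248 m): east 248 sin 141° = 156.07, north 248 cos 141° = -192.73
Leg 2 (213°, 4715 m): east 4715 sin 213° = -2567.97, north 4715 cos 213° = -3954.33
Leg 3 (191°, 4321 m): east 4321 sin 191° = -824.49, north 4321 cos 191° = -4241.61
Leg 4 (N60°E, 4503 m): east 4503 sin 60° = 3899.71, north 4503 cos 60° = 2251.50
Net: 663.33 east, -6137.17 north. Distance = √((663.33)² + (-6137.17)²) = 6172.918 m.

6173 m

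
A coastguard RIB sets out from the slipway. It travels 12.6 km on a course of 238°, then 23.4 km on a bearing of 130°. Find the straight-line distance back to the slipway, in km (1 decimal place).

Leg 1 (238°, 12.6 km): east 12.6 sin 238° = -10.69, north 12.6 cos 238° = -6.68
Leg 2 (130°, 23.4 km): east 23.4 sin 130° = 17.93, north 23.4 cos 130° = -15.04
Net: 7.24 east, -21.72 north. Distance = √((7.24)² + (-21.72)²) = 22.893 km.

22.9 km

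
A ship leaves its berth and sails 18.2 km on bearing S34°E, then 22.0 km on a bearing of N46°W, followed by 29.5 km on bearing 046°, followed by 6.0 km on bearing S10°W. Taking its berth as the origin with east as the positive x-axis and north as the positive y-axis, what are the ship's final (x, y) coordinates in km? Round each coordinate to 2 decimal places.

Leg 1 (S34°E, 18.2 km): east 18.2 sin 146° = 10.18, north 18.2 cos 146° = -15.09
Leg 2 (N46°W, 22.0 km): east 22.0 sin 314° = -15.83, north 22.0 cos 314° = 15.28
Leg 3 (046°, 29.5 km): east 29.5 sin 46° = 21.22, north 29.5 cos 46° = 20.49
Leg 4 (S10°W, 6.0 km): east 6.0 sin 190° = -1.04, north 6.0 cos 190° = -5.91
Summing: 14.53 km east, 14.78 km north → (14.53, 14.78).

(14.53, 14.78)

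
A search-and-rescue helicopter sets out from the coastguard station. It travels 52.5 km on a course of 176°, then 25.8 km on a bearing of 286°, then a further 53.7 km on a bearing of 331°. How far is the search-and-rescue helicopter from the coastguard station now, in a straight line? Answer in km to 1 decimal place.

47.2 km

Leg 1 (176°, 52.5 km): east 52.5 sin 176° = 3.66, north 52.5 cos 176° = -52.37
Leg 2 (286°, 25.8 km): east 25.8 sin 286° = -24.80, north 25.8 cos 286° = 7.11
Leg 3 (331°, 53.7 km): east 53.7 sin 331° = -26.03, north 53.7 cos 331° = 46.97
Net: -47.17 east, 1.71 north. Distance = √((-47.17)² + (1.71)²) = 47.203 km.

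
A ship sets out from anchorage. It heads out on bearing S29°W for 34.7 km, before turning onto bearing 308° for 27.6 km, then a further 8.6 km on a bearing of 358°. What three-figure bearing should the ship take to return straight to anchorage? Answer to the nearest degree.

Leg 1 (S29°W, 34.7 km): east 34.7 sin 209° = -16.82, north 34.7 cos 209° = -30.35
Leg 2 (308°, 27.6 km): east 27.6 sin 308° = -21.75, north 27.6 cos 308° = 16.99
Leg 3 (358°, 8.6 km): east 8.6 sin 358° = -0.30, north 8.6 cos 358° = 8.59
Net displacement: -38.87 east, -4.76 north. Direction back to start is (38.87, 4.76): bearing = atan2(38.87, 4.76) mod 360° = 83.02° ≈ 083°.

083°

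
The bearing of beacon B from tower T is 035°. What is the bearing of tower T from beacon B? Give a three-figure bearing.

215°

Back-bearing = 035° + 180° = 215°.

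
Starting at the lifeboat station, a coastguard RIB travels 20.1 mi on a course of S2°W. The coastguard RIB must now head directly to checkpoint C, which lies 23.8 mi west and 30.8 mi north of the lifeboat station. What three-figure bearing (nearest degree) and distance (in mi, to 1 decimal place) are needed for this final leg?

336°, 55.9 mi

Leg 1 (S2°W, 20.1 mi): east 20.1 sin 182° = -0.70, north 20.1 cos 182° = -20.09
Current position: (-0.70, -20.09). Target: (-23.8, 30.8). Remaining: Δeast = -23.10, Δnorth = 50.89.
Bearing = atan2(-23.10, 50.89) mod 360° = 335.59°; distance = √((-23.10)² + (50.89)²) = 55.885 mi.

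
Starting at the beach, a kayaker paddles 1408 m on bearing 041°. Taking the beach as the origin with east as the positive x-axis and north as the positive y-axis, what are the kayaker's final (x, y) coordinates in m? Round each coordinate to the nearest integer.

(924, 1063)

Leg 1 (041°, 1408 m): east 1408 sin 41° = 923.73, north 1408 cos 41° = 1062.63
Summing: 923.73 m east, 1062.63 m north → (924, 1063).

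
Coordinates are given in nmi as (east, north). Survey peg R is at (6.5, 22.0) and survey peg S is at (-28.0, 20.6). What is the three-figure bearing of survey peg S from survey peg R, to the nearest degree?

Δeast = -28.0 − 6.5 = -34.50; Δnorth = 20.6 − 22.0 = -1.40.
Bearing = atan2(Δeast, Δnorth) mod 360° = 267.68° ≈ 268°.

268°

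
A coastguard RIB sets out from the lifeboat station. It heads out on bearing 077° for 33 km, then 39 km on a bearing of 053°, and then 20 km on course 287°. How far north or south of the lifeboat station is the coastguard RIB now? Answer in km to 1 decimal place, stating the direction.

36.7 km north

Leg 1 (077°, 33 km): east 33 sin 77° = 32.15, north 33 cos 77° = 7.42
Leg 2 (053°, 39 km): east 39 sin 53° = 31.15, north 39 cos 53° = 23.47
Leg 3 (287°, 20 km): east 20 sin 287° = -19.13, north 20 cos 287° = 5.85
Net north component: 36.74 km.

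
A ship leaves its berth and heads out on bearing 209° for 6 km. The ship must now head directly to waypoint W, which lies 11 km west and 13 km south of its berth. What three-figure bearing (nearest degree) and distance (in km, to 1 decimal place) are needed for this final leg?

226°, 11.2 km

Leg 1 (209°, 6 km): east 6 sin 209° = -2.91, north 6 cos 209° = -5.25
Current position: (-2.91, -5.25). Target: (-11, -13). Remaining: Δeast = -8.09, Δnorth = -7.75.
Bearing = atan2(-8.09, -7.75) mod 360° = 226.23°; distance = √((-8.09)² + (-7.75)²) = 11.206 km.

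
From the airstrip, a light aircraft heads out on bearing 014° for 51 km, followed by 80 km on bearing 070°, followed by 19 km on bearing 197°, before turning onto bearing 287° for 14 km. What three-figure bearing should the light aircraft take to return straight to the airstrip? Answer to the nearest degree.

Leg 1 (014°, 51 km): east 51 sin 14° = 12.34, north 51 cos 14° = 49.49
Leg 2 (070°, 80 km): east 80 sin 70° = 75.18, north 80 cos 70° = 27.36
Leg 3 (197°, 19 km): east 19 sin 197° = -5.56, north 19 cos 197° = -18.17
Leg 4 (287°, 14 km): east 14 sin 287° = -13.39, north 14 cos 287° = 4.09
Net displacement: 68.57 east, 62.77 north. Direction back to start is (-68.57, -62.77): bearing = atan2(-68.57, -62.77) mod 360° = 227.53° ≈ 228°.

228°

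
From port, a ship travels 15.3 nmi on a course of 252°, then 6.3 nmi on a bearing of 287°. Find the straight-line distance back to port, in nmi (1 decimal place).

20.8 nmi

Leg 1 (252°, 15.3 nmi): east 15.3 sin 252° = -14.55, north 15.3 cos 252° = -4.73
Leg 2 (287°, 6.3 nmi): east 6.3 sin 287° = -6.02, north 6.3 cos 287° = 1.84
Net: -20.58 east, -2.89 north. Distance = √((-20.58)² + (-2.89)²) = 20.777 nmi.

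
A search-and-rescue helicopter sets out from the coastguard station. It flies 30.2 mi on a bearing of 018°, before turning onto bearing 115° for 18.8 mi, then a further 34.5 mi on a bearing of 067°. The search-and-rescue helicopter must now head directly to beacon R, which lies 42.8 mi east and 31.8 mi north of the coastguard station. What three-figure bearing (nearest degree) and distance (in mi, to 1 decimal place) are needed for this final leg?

Leg 1 (018°, 30.2 mi): east 30.2 sin 18° = 9.33, north 30.2 cos 18° = 28.72
Leg 2 (115°, 18.8 mi): east 18.8 sin 115° = 17.04, north 18.8 cos 115° = -7.95
Leg 3 (067°, 34.5 mi): east 34.5 sin 67° = 31.76, north 34.5 cos 67° = 13.48
Current position: (58.13, 34.26). Target: (42.8, 31.8). Remaining: Δeast = -15.33, Δnorth = -2.46.
Bearing = atan2(-15.33, -2.46) mod 360° = 260.89°; distance = √((-15.33)² + (-2.46)²) = 15.524 mi.

261°, 15.5 mi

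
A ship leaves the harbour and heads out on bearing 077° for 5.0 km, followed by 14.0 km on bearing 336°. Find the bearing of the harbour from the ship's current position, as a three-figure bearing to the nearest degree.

177°

Leg 1 (077°, 5.0 km): east 5.0 sin 77° = 4.87, north 5.0 cos 77° = 1.12
Leg 2 (336°, 14.0 km): east 14.0 sin 336° = -5.69, north 14.0 cos 336° = 12.79
Net displacement: -0.82 east, 13.91 north. Direction back to start is (0.82, -13.91): bearing = atan2(0.82, -13.91) mod 360° = 176.62° ≈ 177°.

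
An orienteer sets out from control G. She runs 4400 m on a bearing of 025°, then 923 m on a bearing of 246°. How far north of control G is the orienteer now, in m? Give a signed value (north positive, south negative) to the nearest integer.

3612 m

Leg 1 (025°, 4400 m): east 4400 sin 25° = 1859.52, north 4400 cos 25° = 3987.75
Leg 2 (246°, 923 m): east 923 sin 246° = -843.20, north 923 cos 246° = -375.42
Net north component: 3612.34 m.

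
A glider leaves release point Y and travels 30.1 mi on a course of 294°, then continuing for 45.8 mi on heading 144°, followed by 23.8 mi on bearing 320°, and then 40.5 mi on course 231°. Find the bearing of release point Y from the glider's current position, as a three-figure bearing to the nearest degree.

Leg 1 (294°, 30.1 mi): east 30.1 sin 294° = -27.50, north 30.1 cos 294° = 12.24
Leg 2 (144°, 45.8 mi): east 45.8 sin 144° = 26.92, north 45.8 cos 144° = -37.05
Leg 3 (320°, 23.8 mi): east 23.8 sin 320° = -15.30, north 23.8 cos 320° = 18.23
Leg 4 (231°, 40.5 mi): east 40.5 sin 231° = -31.47, north 40.5 cos 231° = -25.49
Net displacement: -47.35 east, -32.07 north. Direction back to start is (47.35, 32.07): bearing = atan2(47.35, 32.07) mod 360° = 55.89° ≈ 056°.

056°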